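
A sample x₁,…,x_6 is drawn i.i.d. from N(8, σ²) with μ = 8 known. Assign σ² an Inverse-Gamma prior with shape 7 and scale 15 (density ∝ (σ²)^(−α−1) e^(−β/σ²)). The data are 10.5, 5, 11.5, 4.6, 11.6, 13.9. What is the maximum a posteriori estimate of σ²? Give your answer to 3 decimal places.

σ̂²_MAP = 5.310

Sum of squared deviations about the known mean: SS = (10.5−8)² + (5−8)² + (11.5−8)² + (4.6−8)² + (11.6−8)² + (13.9−8)² = 86.83.
The Normal likelihood contributes (σ²)^(−n/2) exp(−SS/(2σ²)), so the posterior is Inverse-Gamma(α + n/2, β + SS/2) = Inverse-Gamma(10, 58.415).
The mode of Inverse-Gamma(a, b) is b/(a+1) = 58.415/11 ≈ 5.310.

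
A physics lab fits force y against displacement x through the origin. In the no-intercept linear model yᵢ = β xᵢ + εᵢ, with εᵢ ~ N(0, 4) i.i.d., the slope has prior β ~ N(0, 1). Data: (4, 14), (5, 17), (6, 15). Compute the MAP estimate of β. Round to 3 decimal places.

β̂_MAP = 2.852

log p(β | y) = −Σ(yᵢ − βxᵢ)²/(2·4) − β²/(2·1) + const.
Setting the derivative to zero: Σxᵢ(yᵢ − βxᵢ)/4 − β/1 = 0, so β = Σxᵢyᵢ / (Σxᵢ² + σ²/τ²).
Σxᵢyᵢ = 4·14 + 5·17 + 6·15 = 231; Σxᵢ² = 77; σ²/τ² = 4.
β̂_MAP = 231 / (77 + 4) = 231/81 ≈ 2.852.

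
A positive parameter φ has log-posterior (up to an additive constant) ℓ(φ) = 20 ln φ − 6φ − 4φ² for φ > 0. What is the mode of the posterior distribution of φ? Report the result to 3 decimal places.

φ̂_MAP = 1.250

ℓ'(φ) = 20/φ − 6 − 8φ. Setting this to zero and multiplying by φ: 8φ² + 6φ − 20 = 0.
φ = (−6 + √(6² + 4·8·20)) / (2·8) = (−6 + √676) / 16 = (−6 + 26)/16 = 5/4.
ℓ''(φ) = −20/φ² − 8 < 0, confirming a maximum.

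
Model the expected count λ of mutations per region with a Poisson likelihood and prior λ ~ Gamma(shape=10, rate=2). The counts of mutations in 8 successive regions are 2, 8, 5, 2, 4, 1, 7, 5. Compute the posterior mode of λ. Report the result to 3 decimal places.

λ̂_MAP = 4.300

Σxᵢ = 2+8+5+2+4+1+7+5 = 34, with n = 8.
Posterior ∝ λ^9e^(−2λ) · λ^34e^(−8λ) = λ^43e^(−10λ), i.e. Gamma(shape=44, rate=10).
The mode of a Gamma(a, b) with a ≥ 1 (shape–rate) is (a−1)/b = 43/10 ≈ 4.300.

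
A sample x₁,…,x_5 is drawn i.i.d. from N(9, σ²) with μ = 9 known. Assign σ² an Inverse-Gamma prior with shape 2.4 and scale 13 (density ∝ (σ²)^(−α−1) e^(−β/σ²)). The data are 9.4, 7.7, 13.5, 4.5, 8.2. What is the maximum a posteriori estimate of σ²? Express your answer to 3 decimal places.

σ̂²_MAP = 5.847

Sum of squared deviations about the known mean: SS = (9.4−9)² + (7.7−9)² + (13.5−9)² + (4.5−9)² + (8.2−9)² = 42.99.
The Normal likelihood contributes (σ²)^(−n/2) exp(−SS/(2σ²)), so the posterior is Inverse-Gamma(α + n/2, β + SS/2) = Inverse-Gamma(4.9, 34.495).
The mode of Inverse-Gamma(a, b) is b/(a+1) = 34.495/5.9 ≈ 5.847.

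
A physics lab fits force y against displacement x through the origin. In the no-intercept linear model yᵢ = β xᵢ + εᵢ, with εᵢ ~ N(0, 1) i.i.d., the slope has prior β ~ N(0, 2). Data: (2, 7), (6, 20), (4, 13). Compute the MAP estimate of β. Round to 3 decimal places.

log p(β | y) = −Σ(yᵢ − βxᵢ)²/(2·1) − β²/(2·2) + const.
Setting the derivative to zero: Σxᵢ(yᵢ − βxᵢ)/1 − β/2 = 0, so β = Σxᵢyᵢ / (Σxᵢ² + σ²/τ²).
Σxᵢyᵢ = 2·7 + 6·20 + 4·13 = 186; Σxᵢ² = 56; σ²/τ² = 0.5.
β̂_MAP = 186 / (56 + 0.5) = 186/56.5 ≈ 3.292.

β̂_MAP = 3.292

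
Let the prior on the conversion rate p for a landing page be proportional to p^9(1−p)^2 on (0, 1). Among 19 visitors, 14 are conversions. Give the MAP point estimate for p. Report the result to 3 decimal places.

p̂_MAP = 0.767

The prior density ∝ p^9(1−p)^2 is the kernel of Beta(10, 3).
Data: 14 successes in 19 trials. The binomial likelihood contributes p^14(1−p)^5, so the posterior is Beta(10+14, 3+5) = Beta(24, 8).
For Beta(a, b) with a, b > 1 the mode is (a−1)/(a+b−2) = 23/30 ≈ 0.767.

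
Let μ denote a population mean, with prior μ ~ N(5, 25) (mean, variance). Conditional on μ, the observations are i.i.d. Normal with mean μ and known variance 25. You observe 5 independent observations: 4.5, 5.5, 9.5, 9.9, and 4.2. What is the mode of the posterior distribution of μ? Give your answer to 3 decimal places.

n = 5; x̄ = (4.5 + 5.5 + 9.5 + 9.9 + 4.2)/5 = 33.6/5 = 6.72.
For a Normal prior and Normal likelihood with known variance, the posterior is Normal; its mode equals its mean, the precision-weighted average.
Prior precision 1/σ₀² = 1/25 = 0.04; data precision n/σ² = 5/25 = 0.2.
μ̂ = (0.04·5 + 0.2·6.72) / (0.04 + 0.2) = 1.544/0.24 = 193/30 ≈ 6.433.

μ̂_MAP = 6.433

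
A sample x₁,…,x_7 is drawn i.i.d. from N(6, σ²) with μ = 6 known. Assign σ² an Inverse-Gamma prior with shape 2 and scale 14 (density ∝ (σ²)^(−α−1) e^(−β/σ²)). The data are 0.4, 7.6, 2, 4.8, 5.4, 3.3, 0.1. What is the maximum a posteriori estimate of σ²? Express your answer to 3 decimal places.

σ̂²_MAP = 9.371

Sum of squared deviations about the known mean: SS = (0.4−6)² + (7.6−6)² + (2−6)² + (4.8−6)² + (5.4−6)² + (3.3−6)² + (0.1−6)² = 93.82.
The Normal likelihood contributes (σ²)^(−n/2) exp(−SS/(2σ²)), so the posterior is Inverse-Gamma(α + n/2, β + SS/2) = Inverse-Gamma(5.5, 60.91).
The mode of Inverse-Gamma(a, b) is b/(a+1) = 60.91/6.5 ≈ 9.371.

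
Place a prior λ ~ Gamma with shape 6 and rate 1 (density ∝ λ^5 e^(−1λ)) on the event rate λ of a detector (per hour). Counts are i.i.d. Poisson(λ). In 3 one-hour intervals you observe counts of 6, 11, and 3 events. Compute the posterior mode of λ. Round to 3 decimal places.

Σxᵢ = 6+11+3 = 20, with n = 3.
Posterior ∝ λ^5e^(−1λ) · λ^20e^(−3λ) = λ^25e^(−4λ), i.e. Gamma(shape=26, rate=4).
The mode of a Gamma(a, b) with a ≥ 1 (shape–rate) is (a−1)/b = 25/4 ≈ 6.250.

λ̂_MAP = 6.250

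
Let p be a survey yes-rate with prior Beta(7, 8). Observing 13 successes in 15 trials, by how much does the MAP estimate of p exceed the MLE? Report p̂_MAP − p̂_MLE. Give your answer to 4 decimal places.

Posterior is Beta(20, 10); MAP = (20−1)/(30−2) = 19/28 ≈ 0.67857.
MLE ignores the prior: p̂_MLE = k/n = 13/15 ≈ 0.86667.
Difference = 19/28 − 13/15 = -79/420 ≈ -0.1881.

MAP − MLE = -0.1881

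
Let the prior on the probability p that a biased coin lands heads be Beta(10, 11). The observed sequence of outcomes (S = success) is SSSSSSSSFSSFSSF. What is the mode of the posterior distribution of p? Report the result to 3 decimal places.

Prior: Beta(10, 11).
Data: 12 successes in 15 trials (from the sequence). The binomial likelihood contributes p^12(1−p)^3, so the posterior is Beta(10+12, 11+3) = Beta(22, 14).
For Beta(a, b) with a, b > 1 the mode is (a−1)/(a+b−2) = 21/34 ≈ 0.618.

p̂_MAP = 0.618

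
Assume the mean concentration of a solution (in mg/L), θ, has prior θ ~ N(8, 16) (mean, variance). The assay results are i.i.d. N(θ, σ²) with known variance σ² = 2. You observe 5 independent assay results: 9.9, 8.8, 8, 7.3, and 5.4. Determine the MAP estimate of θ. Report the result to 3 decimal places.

θ̂_MAP = 7.883

n = 5; x̄ = (9.9 + 8.8 + 8 + 7.3 + 5.4)/5 = 39.4/5 = 7.88.
For a Normal prior and Normal likelihood with known variance, the posterior is Normal; its mode equals its mean, the precision-weighted average.
Prior precision 1/σ₀² = 1/16 = 0.0625; data precision n/σ² = 5/2 = 2.5.
θ̂ = (0.0625·8 + 2.5·7.88) / (0.0625 + 2.5) = 20.2/2.5625 = 1616/205 ≈ 7.883.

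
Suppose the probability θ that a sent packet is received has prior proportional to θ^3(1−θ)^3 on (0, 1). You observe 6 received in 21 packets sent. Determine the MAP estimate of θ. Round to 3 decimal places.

θ̂_MAP = 0.333

The prior density ∝ θ^3(1−θ)^3 is the kernel of Beta(4, 4).
Data: 6 successes in 21 trials. The binomial likelihood contributes θ^6(1−θ)^15, so the posterior is Beta(4+6, 4+15) = Beta(10, 19).
For Beta(a, b) with a, b > 1 the mode is (a−1)/(a+b−2) = 9/27 ≈ 0.333.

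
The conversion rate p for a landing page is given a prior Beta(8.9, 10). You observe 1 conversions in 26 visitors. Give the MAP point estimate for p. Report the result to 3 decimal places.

p̂_MAP = 0.207

Prior: Beta(8.9, 10).
Data: 1 success in 26 trials. The binomial likelihood contributes p(1−p)^25, so the posterior is Beta(8.9+1, 10+25) = Beta(9.9, 35).
For Beta(a, b) with a, b > 1 the mode is (a−1)/(a+b−2) = 8.9/42.9 ≈ 0.207.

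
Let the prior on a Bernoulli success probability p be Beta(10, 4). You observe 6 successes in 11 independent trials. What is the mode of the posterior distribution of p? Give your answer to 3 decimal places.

Prior: Beta(10, 4).
Data: 6 successes in 11 trials. The binomial likelihood contributes p^6(1−p)^5, so the posterior is Beta(10+6, 4+5) = Beta(16, 9).
For Beta(a, b) with a, b > 1 the mode is (a−1)/(a+b−2) = 15/23 ≈ 0.652.

p̂_MAP = 0.652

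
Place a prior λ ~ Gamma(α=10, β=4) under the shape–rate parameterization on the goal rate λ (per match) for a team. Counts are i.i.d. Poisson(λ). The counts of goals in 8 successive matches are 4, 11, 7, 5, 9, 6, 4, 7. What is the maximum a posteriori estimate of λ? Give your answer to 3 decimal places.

λ̂_MAP = 5.167

Σxᵢ = 4+11+7+5+9+6+4+7 = 53, with n = 8.
Posterior ∝ λ^9e^(−4λ) · λ^53e^(−8λ) = λ^62e^(−12λ), i.e. Gamma(shape=63, rate=12).
The mode of a Gamma(a, b) with a ≥ 1 (shape–rate) is (a−1)/b = 62/12 ≈ 5.167.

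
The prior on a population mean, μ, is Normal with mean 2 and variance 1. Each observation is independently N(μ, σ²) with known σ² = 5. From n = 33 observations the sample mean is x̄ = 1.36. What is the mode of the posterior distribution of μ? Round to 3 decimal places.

n = 33, x̄ = 1.36.
For a Normal prior and Normal likelihood with known variance, the posterior is Normal; its mode equals its mean, the precision-weighted average.
Prior precision 1/σ₀² = 1/1 = 1; data precision n/σ² = 33/5 = 6.6.
μ̂ = (1·2 + 6.6·1.36) / (1 + 6.6) = 10.976/7.6 = 686/475 ≈ 1.444.

μ̂_MAP = 1.444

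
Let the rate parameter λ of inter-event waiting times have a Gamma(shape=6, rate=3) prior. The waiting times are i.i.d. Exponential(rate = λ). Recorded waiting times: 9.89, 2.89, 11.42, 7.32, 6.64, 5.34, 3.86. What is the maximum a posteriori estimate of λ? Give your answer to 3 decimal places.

The Exponential(rate=λ) likelihood is ∝ λ^n e^(−λΣtᵢ). Here n = 7 and Σtᵢ = 9.89 + 2.89 + 11.42 + 7.32 + 6.64 + 5.34 + 3.86 = 47.36.
Posterior ∝ λ^5e^(−3λ) · λ^7e^(−47.36λ) = λ^12e^(−50.36λ), i.e. Gamma(13, 50.36).
Mode = (a−1)/b = 12/50.36 ≈ 0.238.

λ̂_MAP = 0.238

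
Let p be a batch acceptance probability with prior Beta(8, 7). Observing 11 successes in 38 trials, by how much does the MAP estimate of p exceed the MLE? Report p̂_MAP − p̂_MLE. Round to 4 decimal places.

Posterior is Beta(19, 34); MAP = (19−1)/(53−2) = 18/51 ≈ 0.35294.
MLE ignores the prior: p̂_MLE = k/n = 11/38 ≈ 0.28947.
Difference = 18/51 − 11/38 = 41/646 ≈ 0.0635.

MAP − MLE = 0.0635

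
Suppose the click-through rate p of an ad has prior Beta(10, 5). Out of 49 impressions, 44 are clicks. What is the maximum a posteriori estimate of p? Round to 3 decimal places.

p̂_MAP = 0.855

Prior: Beta(10, 5).
Data: 44 successes in 49 trials. The binomial likelihood contributes p^44(1−p)^5, so the posterior is Beta(10+44, 5+5) = Beta(54, 10).
For Beta(a, b) with a, b > 1 the mode is (a−1)/(a+b−2) = 53/62 ≈ 0.855.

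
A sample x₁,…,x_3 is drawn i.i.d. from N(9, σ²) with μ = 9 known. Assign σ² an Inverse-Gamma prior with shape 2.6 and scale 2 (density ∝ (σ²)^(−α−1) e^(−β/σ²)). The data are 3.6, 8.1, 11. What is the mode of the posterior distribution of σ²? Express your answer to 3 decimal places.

σ̂²_MAP = 3.723

Sum of squared deviations about the known mean: SS = (3.6−9)² + (8.1−9)² + (11−9)² = 33.97.
The Normal likelihood contributes (σ²)^(−n/2) exp(−SS/(2σ²)), so the posterior is Inverse-Gamma(α + n/2, β + SS/2) = Inverse-Gamma(4.1, 18.985).
The mode of Inverse-Gamma(a, b) is b/(a+1) = 18.985/5.1 ≈ 3.723.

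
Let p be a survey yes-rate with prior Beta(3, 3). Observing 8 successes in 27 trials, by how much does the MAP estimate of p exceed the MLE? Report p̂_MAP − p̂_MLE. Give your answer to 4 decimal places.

Posterior is Beta(11, 22); MAP = (11−1)/(33−2) = 10/31 ≈ 0.32258.
MLE ignores the prior: p̂_MLE = k/n = 8/27 ≈ 0.29630.
Difference = 10/31 − 8/27 = 22/837 ≈ 0.0263.

MAP − MLE = 0.0263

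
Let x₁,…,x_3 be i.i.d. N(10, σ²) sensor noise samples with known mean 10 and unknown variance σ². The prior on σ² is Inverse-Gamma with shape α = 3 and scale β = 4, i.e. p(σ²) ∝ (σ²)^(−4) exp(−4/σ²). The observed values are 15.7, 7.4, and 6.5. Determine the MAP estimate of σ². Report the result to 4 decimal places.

Sum of squared deviations about the known mean: SS = (15.7−10)² + (7.4−10)² + (6.5−10)² = 51.5.
The Normal likelihood contributes (σ²)^(−n/2) exp(−SS/(2σ²)), so the posterior is Inverse-Gamma(α + n/2, β + SS/2) = Inverse-Gamma(4.5, 29.75).
The mode of Inverse-Gamma(a, b) is b/(a+1) = 29.75/5.5 ≈ 5.4091.

σ̂²_MAP = 5.4091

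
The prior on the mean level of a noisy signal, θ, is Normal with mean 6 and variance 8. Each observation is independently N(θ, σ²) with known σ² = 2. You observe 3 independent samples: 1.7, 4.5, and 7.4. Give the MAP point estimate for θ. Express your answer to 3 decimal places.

n = 3; x̄ = (1.7 + 4.5 + 7.4)/3 = 13.6/3 = 68/15 ≈ 4.5333.
For a Normal prior and Normal likelihood with known variance, the posterior is Normal; its mode equals its mean, the precision-weighted average.
Prior precision 1/σ₀² = 1/8 = 0.125; data precision n/σ² = 3/2 = 1.5.
θ̂ = (0.125·6 + 1.5·(68/15)) / (0.125 + 1.5) = 7.55/1.625 = 302/65 ≈ 4.646.

θ̂_MAP = 4.646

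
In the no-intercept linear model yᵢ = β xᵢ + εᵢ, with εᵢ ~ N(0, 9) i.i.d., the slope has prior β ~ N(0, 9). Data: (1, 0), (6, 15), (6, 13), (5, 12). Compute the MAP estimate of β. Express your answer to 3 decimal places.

β̂_MAP = 2.303

log p(β | y) = −Σ(yᵢ − βxᵢ)²/(2·9) − β²/(2·9) + const.
Setting the derivative to zero: Σxᵢ(yᵢ − βxᵢ)/9 − β/9 = 0, so β = Σxᵢyᵢ / (Σxᵢ² + σ²/τ²).
Σxᵢyᵢ = 1·0 + 6·15 + 6·13 + 5·12 = 228; Σxᵢ² = 98; σ²/τ² = 1.
β̂_MAP = 228 / (98 + 1) = 228/99 ≈ 2.303.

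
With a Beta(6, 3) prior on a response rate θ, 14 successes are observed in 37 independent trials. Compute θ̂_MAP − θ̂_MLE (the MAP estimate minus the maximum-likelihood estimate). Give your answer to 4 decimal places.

Posterior is Beta(20, 26); MAP = (20−1)/(46−2) = 19/44 ≈ 0.43182.
MLE ignores the prior: θ̂_MLE = k/n = 14/37 ≈ 0.37838.
Difference = 19/44 − 14/37 = 87/1628 ≈ 0.0534.

MAP − MLE = 0.0534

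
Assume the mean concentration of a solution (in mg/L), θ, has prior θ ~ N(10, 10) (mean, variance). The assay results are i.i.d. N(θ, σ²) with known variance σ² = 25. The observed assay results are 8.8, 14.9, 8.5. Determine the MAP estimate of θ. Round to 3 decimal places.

θ̂_MAP = 10.400

n = 3; x̄ = (8.8 + 14.9 + 8.5)/3 = 32.2/3 = 161/15 ≈ 10.7333.
For a Normal prior and Normal likelihood with known variance, the posterior is Normal; its mode equals its mean, the precision-weighted average.
Prior precision 1/σ₀² = 1/10 = 0.1; data precision n/σ² = 3/25 = 0.12.
θ̂ = (0.1·10 + 0.12·(161/15)) / (0.1 + 0.12) = 2.288/0.22 = 10.400.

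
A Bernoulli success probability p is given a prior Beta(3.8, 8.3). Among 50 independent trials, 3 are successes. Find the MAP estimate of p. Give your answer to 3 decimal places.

Prior: Beta(3.8, 8.3).
Data: 3 successes in 50 trials. The binomial likelihood contributes p^3(1−p)^47, so the posterior is Beta(3.8+3, 8.3+47) = Beta(6.8, 55.3).
For Beta(a, b) with a, b > 1 the mode is (a−1)/(a+b−2) = 5.8/60.1 ≈ 0.097.

p̂_MAP = 0.097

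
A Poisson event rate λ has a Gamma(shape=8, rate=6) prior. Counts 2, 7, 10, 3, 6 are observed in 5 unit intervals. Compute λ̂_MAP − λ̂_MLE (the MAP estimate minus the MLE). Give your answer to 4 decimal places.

Σxᵢ = 28. Posterior is Gamma(36, 11); MAP = (36−1)/11 = 35/11 ≈ 3.18182.
MLE = x̄ = 28/5 ≈ 5.60000.
Difference = 35/11 − 28/5 = -133/55 ≈ -2.4182.

MAP − MLE = -2.4182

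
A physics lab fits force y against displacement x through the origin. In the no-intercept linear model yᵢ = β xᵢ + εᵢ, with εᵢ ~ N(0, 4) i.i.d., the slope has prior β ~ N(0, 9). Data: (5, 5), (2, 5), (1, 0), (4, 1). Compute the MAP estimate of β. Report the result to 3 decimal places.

log p(β | y) = −Σ(yᵢ − βxᵢ)²/(2·4) − β²/(2·9) + const.
Setting the derivative to zero: Σxᵢ(yᵢ − βxᵢ)/4 − β/9 = 0, so β = Σxᵢyᵢ / (Σxᵢ² + σ²/τ²).
Σxᵢyᵢ = 5·5 + 2·5 + 1·0 + 4·1 = 39; Σxᵢ² = 46; σ²/τ² = 4/9.
β̂_MAP = 39 / (46 + 4/9) = 39/(418/9) = 351/418 ≈ 0.840.

β̂_MAP = 0.840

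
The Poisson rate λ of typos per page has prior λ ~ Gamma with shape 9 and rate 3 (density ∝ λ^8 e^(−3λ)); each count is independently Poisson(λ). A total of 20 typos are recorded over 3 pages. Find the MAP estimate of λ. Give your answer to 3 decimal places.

Σxᵢ = 20, n = 3.
Posterior ∝ λ^8e^(−3λ) · λ^20e^(−3λ) = λ^28e^(−6λ), i.e. Gamma(shape=29, rate=6).
The mode of a Gamma(a, b) with a ≥ 1 (shape–rate) is (a−1)/b = 28/6 ≈ 4.667.

λ̂_MAP = 4.667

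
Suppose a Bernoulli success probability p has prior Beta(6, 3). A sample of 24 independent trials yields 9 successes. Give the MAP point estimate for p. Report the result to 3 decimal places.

p̂_MAP = 0.452

Prior: Beta(6, 3).
Data: 9 successes in 24 trials. The binomial likelihood contributes p^9(1−p)^15, so the posterior is Beta(6+9, 3+15) = Beta(15, 18).
For Beta(a, b) with a, b > 1 the mode is (a−1)/(a+b−2) = 14/31 ≈ 0.452.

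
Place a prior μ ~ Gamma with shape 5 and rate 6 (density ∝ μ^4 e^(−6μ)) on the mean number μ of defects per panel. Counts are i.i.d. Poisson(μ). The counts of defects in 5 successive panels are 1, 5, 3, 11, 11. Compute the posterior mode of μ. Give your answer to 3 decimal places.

μ̂_MAP = 3.182

Σxᵢ = 1+5+3+11+11 = 31, with n = 5.
Posterior ∝ μ^4e^(−6μ) · μ^31e^(−5μ) = μ^35e^(−11μ), i.e. Gamma(shape=36, rate=11).
The mode of a Gamma(a, b) with a ≥ 1 (shape–rate) is (a−1)/b = 35/11 ≈ 3.182.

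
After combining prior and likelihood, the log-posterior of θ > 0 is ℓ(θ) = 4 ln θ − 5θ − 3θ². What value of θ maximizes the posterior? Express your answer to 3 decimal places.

ℓ'(θ) = 4/θ − 5 − 6θ. Setting this to zero and multiplying by θ: 6θ² + 5θ − 4 = 0.
θ = (−5 + √(5² + 4·6·4)) / (2·6) = (−5 + √121) / 12 = (−5 + 11)/12 = 1/2.
ℓ''(θ) = −4/θ² − 6 < 0, confirming a maximum.

θ̂_MAP = 0.500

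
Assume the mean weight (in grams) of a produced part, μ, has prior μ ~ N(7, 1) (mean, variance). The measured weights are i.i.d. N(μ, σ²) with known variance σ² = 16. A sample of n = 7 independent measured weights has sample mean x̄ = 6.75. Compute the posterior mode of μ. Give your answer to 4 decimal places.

n = 7, x̄ = 6.75.
For a Normal prior and Normal likelihood with known variance, the posterior is Normal; its mode equals its mean, the precision-weighted average.
Prior precision 1/σ₀² = 1/1 = 1; data precision n/σ² = 7/16 = 0.4375.
μ̂ = (1·7 + 0.4375·6.75) / (1 + 0.4375) = 9.953125/1.4375 = 637/92 ≈ 6.9239.

μ̂_MAP = 6.9239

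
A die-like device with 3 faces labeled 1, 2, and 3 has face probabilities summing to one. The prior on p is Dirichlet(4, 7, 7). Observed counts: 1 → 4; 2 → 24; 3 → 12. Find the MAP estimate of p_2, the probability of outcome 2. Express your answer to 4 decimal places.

MAP estimate: 0.5455

The posterior is Dirichlet(αᵢ + nᵢ) = Dirichlet(8, 31, 19).
For a Dirichlet(a₁,…,a_K) with all aᵢ > 1, the mode has j-th component (aⱼ − 1)/(Σaᵢ − K).
Here Σaᵢ = 58 and K = 3, so p_2 = (31 − 1)/(58 − 3) = 30/55 ≈ 0.5455.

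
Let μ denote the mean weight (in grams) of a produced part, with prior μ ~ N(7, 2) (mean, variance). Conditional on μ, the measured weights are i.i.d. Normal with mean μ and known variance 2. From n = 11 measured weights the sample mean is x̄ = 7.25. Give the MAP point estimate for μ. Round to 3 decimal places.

n = 11, x̄ = 7.25.
For a Normal prior and Normal likelihood with known variance, the posterior is Normal; its mode equals its mean, the precision-weighted average.
Prior precision 1/σ₀² = 1/2 = 0.5; data precision n/σ² = 11/2 = 5.5.
μ̂ = (0.5·7 + 5.5·7.25) / (0.5 + 5.5) = 43.375/6 = 347/48 ≈ 7.229.

μ̂_MAP = 7.229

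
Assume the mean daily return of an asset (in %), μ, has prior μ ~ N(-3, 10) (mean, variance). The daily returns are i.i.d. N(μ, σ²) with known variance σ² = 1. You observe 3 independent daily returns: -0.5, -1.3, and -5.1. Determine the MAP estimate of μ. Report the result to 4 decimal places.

n = 3; x̄ = ((-0.5) + (-1.3) + (-5.1))/3 = -6.9/3 = -2.3.
For a Normal prior and Normal likelihood with known variance, the posterior is Normal; its mode equals its mean, the precision-weighted average.
Prior precision 1/σ₀² = 1/10 = 0.1; data precision n/σ² = 3/1 = 3.
μ̂ = (0.1·(-3) + 3·(-2.3)) / (0.1 + 3) = (-7.2)/3.1 = -72/31 ≈ -2.3226.

μ̂_MAP = -2.3226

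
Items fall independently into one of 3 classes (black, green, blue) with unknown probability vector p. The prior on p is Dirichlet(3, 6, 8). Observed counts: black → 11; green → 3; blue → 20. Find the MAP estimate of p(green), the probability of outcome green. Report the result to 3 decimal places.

MAP estimate of p(green) = 0.167

The posterior is Dirichlet(αᵢ + nᵢ) = Dirichlet(14, 9, 28).
For a Dirichlet(a₁,…,a_K) with all aᵢ > 1, the mode has j-th component (aⱼ − 1)/(Σaᵢ − K).
Here Σaᵢ = 51 and K = 3, so p(green) = (9 − 1)/(51 − 3) = 8/48 ≈ 0.167.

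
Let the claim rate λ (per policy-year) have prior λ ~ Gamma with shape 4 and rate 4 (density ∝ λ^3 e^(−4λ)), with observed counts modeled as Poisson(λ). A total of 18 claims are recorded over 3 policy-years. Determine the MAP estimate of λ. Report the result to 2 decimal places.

λ̂_MAP = 3.00

Σxᵢ = 18, n = 3.
Posterior ∝ λ^3e^(−4λ) · λ^18e^(−3λ) = λ^21e^(−7λ), i.e. Gamma(shape=22, rate=7).
The mode of a Gamma(a, b) with a ≥ 1 (shape–rate) is (a−1)/b = 21/7 ≈ 3.00.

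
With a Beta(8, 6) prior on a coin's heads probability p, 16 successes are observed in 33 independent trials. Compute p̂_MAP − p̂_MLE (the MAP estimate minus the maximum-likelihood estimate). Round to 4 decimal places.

MAP − MLE = 0.0263

Posterior is Beta(24, 23); MAP = (24−1)/(47−2) = 23/45 ≈ 0.51111.
MLE ignores the prior: p̂_MLE = k/n = 16/33 ≈ 0.48485.
Difference = 23/45 − 16/33 = 13/495 ≈ 0.0263.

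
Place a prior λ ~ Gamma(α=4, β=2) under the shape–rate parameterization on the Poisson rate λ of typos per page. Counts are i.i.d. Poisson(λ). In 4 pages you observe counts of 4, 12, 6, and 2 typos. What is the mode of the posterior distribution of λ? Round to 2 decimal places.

Σxᵢ = 4+12+6+2 = 24, with n = 4.
Posterior ∝ λ^3e^(−2λ) · λ^24e^(−4λ) = λ^27e^(−6λ), i.e. Gamma(shape=28, rate=6).
The mode of a Gamma(a, b) with a ≥ 1 (shape–rate) is (a−1)/b = 27/6 ≈ 4.50.

λ̂_MAP = 4.50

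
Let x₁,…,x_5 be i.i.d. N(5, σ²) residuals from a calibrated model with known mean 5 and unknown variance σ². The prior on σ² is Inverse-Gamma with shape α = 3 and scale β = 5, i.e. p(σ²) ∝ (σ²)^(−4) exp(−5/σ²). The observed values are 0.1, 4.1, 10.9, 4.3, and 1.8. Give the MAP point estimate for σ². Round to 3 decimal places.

σ̂²_MAP = 6.182

Sum of squared deviations about the known mean: SS = (0.1−5)² + (4.1−5)² + (10.9−5)² + (4.3−5)² + (1.8−5)² = 70.36.
The Normal likelihood contributes (σ²)^(−n/2) exp(−SS/(2σ²)), so the posterior is Inverse-Gamma(α + n/2, β + SS/2) = Inverse-Gamma(5.5, 40.18).
The mode of Inverse-Gamma(a, b) is b/(a+1) = 40.18/6.5 ≈ 6.182.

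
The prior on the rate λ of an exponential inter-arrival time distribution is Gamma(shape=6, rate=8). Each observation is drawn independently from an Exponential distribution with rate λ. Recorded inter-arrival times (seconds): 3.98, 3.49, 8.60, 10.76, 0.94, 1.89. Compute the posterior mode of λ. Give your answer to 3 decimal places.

The Exponential(rate=λ) likelihood is ∝ λ^n e^(−λΣtᵢ). Here n = 6 and Σtᵢ = 3.98 + 3.49 + 8.60 + 10.76 + 0.94 + 1.89 = 29.66.
Posterior ∝ λ^5e^(−8λ) · λ^6e^(−29.66λ) = λ^11e^(−37.66λ), i.e. Gamma(12, 37.66).
Mode = (a−1)/b = 11/37.66 ≈ 0.292.

λ̂_MAP = 0.292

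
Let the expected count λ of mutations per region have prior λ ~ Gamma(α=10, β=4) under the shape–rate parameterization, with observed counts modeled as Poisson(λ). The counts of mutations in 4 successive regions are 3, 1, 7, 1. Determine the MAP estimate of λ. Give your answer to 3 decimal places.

Σxᵢ = 3+1+7+1 = 12, with n = 4.
Posterior ∝ λ^9e^(−4λ) · λ^12e^(−4λ) = λ^21e^(−8λ), i.e. Gamma(shape=22, rate=8).
The mode of a Gamma(a, b) with a ≥ 1 (shape–rate) is (a−1)/b = 21/8 ≈ 2.625.

λ̂_MAP = 2.625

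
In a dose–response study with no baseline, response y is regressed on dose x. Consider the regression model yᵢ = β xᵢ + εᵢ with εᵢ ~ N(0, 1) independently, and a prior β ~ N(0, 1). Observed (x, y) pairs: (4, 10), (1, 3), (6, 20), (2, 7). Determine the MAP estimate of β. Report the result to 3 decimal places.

log p(β | y) = −Σ(yᵢ − βxᵢ)²/(2·1) − β²/(2·1) + const.
Setting the derivative to zero: Σxᵢ(yᵢ − βxᵢ)/1 − β/1 = 0, so β = Σxᵢyᵢ / (Σxᵢ² + σ²/τ²).
Σxᵢyᵢ = 4·10 + 1·3 + 6·20 + 2·7 = 177; Σxᵢ² = 57; σ²/τ² = 1.
β̂_MAP = 177 / (57 + 1) = 177/58 ≈ 3.052.

β̂_MAP = 3.052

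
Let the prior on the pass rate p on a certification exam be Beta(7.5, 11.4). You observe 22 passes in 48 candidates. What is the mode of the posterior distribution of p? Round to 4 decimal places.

p̂_MAP = 0.4391

Prior: Beta(7.5, 11.4).
Data: 22 successes in 48 trials. The binomial likelihood contributes p^22(1−p)^26, so the posterior is Beta(7.5+22, 11.4+26) = Beta(29.5, 37.4).
For Beta(a, b) with a, b > 1 the mode is (a−1)/(a+b−2) = 28.5/64.9 ≈ 0.4391.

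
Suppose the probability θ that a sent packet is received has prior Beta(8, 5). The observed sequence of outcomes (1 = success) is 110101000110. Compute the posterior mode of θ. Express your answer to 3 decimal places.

Prior: Beta(8, 5).
Data: 6 successes in 12 trials (from the sequence). The binomial likelihood contributes θ^6(1−θ)^6, so the posterior is Beta(8+6, 5+6) = Beta(14, 11).
For Beta(a, b) with a, b > 1 the mode is (a−1)/(a+b−2) = 13/23 ≈ 0.565.

θ̂_MAP = 0.565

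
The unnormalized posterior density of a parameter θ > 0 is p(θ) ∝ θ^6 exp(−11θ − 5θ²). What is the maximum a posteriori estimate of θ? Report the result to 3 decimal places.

θ̂_MAP = 0.400

ℓ'(θ) = 6/θ − 11 − 10θ. Setting this to zero and multiplying by θ: 10θ² + 11θ − 6 = 0.
θ = (−11 + √(11² + 4·10·6)) / (2·10) = (−11 + √361) / 20 = (−11 + 19)/20 = 2/5.
ℓ''(θ) = −6/θ² − 10 < 0, confirming a maximum.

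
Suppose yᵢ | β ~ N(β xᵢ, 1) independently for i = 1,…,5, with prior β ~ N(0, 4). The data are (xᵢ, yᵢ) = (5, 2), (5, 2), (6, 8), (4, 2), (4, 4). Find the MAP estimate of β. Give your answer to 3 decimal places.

log p(β | y) = −Σ(yᵢ − βxᵢ)²/(2·1) − β²/(2·4) + const.
Setting the derivative to zero: Σxᵢ(yᵢ − βxᵢ)/1 − β/4 = 0, so β = Σxᵢyᵢ / (Σxᵢ² + σ²/τ²).
Σxᵢyᵢ = 5·2 + 5·2 + 6·8 + 4·2 + 4·4 = 92; Σxᵢ² = 118; σ²/τ² = 0.25.
β̂_MAP = 92 / (118 + 0.25) = 92/118.25 ≈ 0.778.

β̂_MAP = 0.778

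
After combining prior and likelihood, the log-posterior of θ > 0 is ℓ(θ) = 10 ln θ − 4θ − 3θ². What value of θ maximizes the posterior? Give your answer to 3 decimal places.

θ̂_MAP = 1.000

ℓ'(θ) = 10/θ − 4 − 6θ. Setting this to zero and multiplying by θ: 6θ² + 4θ − 10 = 0.
θ = (−4 + √(4² + 4·6·10)) / (2·6) = (−4 + √256) / 12 = (−4 + 16)/12 = 1.
ℓ''(θ) = −10/θ² − 6 < 0, confirming a maximum.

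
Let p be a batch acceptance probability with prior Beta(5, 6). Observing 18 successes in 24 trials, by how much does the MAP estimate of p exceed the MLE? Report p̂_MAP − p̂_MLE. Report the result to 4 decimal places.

MAP − MLE = -0.0833

Posterior is Beta(23, 12); MAP = (23−1)/(35−2) = 22/33 ≈ 0.66667.
MLE ignores the prior: p̂_MLE = k/n = 18/24 ≈ 0.75000.
Difference = 22/33 − 18/24 = -1/12 ≈ -0.0833.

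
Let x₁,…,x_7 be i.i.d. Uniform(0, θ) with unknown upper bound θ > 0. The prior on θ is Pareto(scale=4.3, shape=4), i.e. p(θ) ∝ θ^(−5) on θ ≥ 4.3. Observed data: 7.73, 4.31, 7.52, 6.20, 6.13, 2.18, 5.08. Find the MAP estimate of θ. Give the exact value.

The Uniform(0, θ) likelihood is θ^(−n) for θ ≥ max(xᵢ), zero otherwise. Here max(xᵢ) = 7.73.
Posterior ∝ θ^(−5) · θ^(−7) = θ^(−12) on θ ≥ max(4.3, 7.73) = 7.73.
This density is strictly decreasing in θ, so the posterior mode lies at the lower boundary of the support.

θ̂_MAP = 7.73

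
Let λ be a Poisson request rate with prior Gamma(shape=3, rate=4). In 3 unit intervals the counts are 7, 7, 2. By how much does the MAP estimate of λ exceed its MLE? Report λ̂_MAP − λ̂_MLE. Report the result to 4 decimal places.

Σxᵢ = 16. Posterior is Gamma(19, 7); MAP = (19−1)/7 = 18/7 ≈ 2.57143.
MLE = x̄ = 16/3 ≈ 5.33333.
Difference = 18/7 − 16/3 = -58/21 ≈ -2.7619.

MAP − MLE = -2.7619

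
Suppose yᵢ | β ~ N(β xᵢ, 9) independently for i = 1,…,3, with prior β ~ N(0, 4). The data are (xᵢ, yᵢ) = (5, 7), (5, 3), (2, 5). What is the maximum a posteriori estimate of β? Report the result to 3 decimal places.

β̂_MAP = 1.067

log p(β | y) = −Σ(yᵢ − βxᵢ)²/(2·9) − β²/(2·4) + const.
Setting the derivative to zero: Σxᵢ(yᵢ − βxᵢ)/9 − β/4 = 0, so β = Σxᵢyᵢ / (Σxᵢ² + σ²/τ²).
Σxᵢyᵢ = 5·7 + 5·3 + 2·5 = 60; Σxᵢ² = 54; σ²/τ² = 2.25.
β̂_MAP = 60 / (54 + 2.25) = 60/56.25 ≈ 1.067.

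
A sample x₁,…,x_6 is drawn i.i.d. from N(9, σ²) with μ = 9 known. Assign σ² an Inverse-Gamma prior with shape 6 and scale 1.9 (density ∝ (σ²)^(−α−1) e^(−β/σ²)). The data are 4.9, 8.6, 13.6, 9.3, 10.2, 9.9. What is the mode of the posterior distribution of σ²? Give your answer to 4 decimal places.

σ̂²_MAP = 2.2135

Sum of squared deviations about the known mean: SS = (4.9−9)² + (8.6−9)² + (13.6−9)² + (9.3−9)² + (10.2−9)² + (9.9−9)² = 40.47.
The Normal likelihood contributes (σ²)^(−n/2) exp(−SS/(2σ²)), so the posterior is Inverse-Gamma(α + n/2, β + SS/2) = Inverse-Gamma(9, 22.135).
The mode of Inverse-Gamma(a, b) is b/(a+1) = 22.135/10 ≈ 2.2135.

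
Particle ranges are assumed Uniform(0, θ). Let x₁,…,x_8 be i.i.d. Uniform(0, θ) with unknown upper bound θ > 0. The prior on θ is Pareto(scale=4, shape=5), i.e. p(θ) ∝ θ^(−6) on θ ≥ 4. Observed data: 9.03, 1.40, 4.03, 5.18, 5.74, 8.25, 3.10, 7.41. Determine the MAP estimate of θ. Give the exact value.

θ̂_MAP = 9.03

The Uniform(0, θ) likelihood is θ^(−n) for θ ≥ max(xᵢ), zero otherwise. Here max(xᵢ) = 9.03.
Posterior ∝ θ^(−6) · θ^(−8) = θ^(−14) on θ ≥ max(4, 9.03) = 9.03.
This density is strictly decreasing in θ, so the posterior mode lies at the lower boundary of the support.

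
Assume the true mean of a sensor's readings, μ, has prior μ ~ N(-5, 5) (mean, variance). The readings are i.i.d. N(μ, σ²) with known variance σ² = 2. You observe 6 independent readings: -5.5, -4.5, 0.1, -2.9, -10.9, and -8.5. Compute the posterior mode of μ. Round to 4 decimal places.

μ̂_MAP = -5.3438

n = 6; x̄ = ((-5.5) + (-4.5) + 0.1 + (-2.9) + (-10.9) + (-8.5))/6 = -32.2/6 = -161/30 ≈ -5.3667.
For a Normal prior and Normal likelihood with known variance, the posterior is Normal; its mode equals its mean, the precision-weighted average.
Prior precision 1/σ₀² = 1/5 = 0.2; data precision n/σ² = 6/2 = 3.
μ̂ = (0.2·(-5) + 3·(-161/30)) / (0.2 + 3) = (-17.1)/3.2 = -5.34375 ≈ -5.3438.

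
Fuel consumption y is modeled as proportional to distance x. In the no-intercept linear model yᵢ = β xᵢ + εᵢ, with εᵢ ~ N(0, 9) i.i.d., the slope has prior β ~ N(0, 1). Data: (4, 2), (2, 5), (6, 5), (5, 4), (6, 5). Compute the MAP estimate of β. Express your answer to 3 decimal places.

β̂_MAP = 0.778

log p(β | y) = −Σ(yᵢ − βxᵢ)²/(2·9) − β²/(2·1) + const.
Setting the derivative to zero: Σxᵢ(yᵢ − βxᵢ)/9 − β/1 = 0, so β = Σxᵢyᵢ / (Σxᵢ² + σ²/τ²).
Σxᵢyᵢ = 4·2 + 2·5 + 6·5 + 5·4 + 6·5 = 98; Σxᵢ² = 117; σ²/τ² = 9.
β̂_MAP = 98 / (117 + 9) = 98/126 ≈ 0.778.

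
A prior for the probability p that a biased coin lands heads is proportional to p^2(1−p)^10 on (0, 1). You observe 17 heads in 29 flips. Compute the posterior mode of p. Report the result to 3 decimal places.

p̂_MAP = 0.463

The prior density ∝ p^2(1−p)^10 is the kernel of Beta(3, 11).
Data: 17 successes in 29 trials. The binomial likelihood contributes p^17(1−p)^12, so the posterior is Beta(3+17, 11+12) = Beta(20, 23).
For Beta(a, b) with a, b > 1 the mode is (a−1)/(a+b−2) = 19/41 ≈ 0.463.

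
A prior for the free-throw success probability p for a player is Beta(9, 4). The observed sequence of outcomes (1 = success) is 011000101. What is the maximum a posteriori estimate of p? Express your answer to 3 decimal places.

Prior: Beta(9, 4).
Data: 4 successes in 9 trials (from the sequence). The binomial likelihood contributes p^4(1−p)^5, so the posterior is Beta(9+4, 4+5) = Beta(13, 9).
For Beta(a, b) with a, b > 1 the mode is (a−1)/(a+b−2) = 12/20 ≈ 0.600.

p̂_MAP = 0.600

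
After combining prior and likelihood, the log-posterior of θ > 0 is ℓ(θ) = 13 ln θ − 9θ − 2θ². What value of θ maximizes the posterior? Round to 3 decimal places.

θ̂_MAP = 1.000

ℓ'(θ) = 13/θ − 9 − 4θ. Setting this to zero and multiplying by θ: 4θ² + 9θ − 13 = 0.
θ = (−9 + √(9² + 4·4·13)) / (2·4) = (−9 + √289) / 8 = (−9 + 17)/8 = 1.
ℓ''(θ) = −13/θ² − 4 < 0, confirming a maximum.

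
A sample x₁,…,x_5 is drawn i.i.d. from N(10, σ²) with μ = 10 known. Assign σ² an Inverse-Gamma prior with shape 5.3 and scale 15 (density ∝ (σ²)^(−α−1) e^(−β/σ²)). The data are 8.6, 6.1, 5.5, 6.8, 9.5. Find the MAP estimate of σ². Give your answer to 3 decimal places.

Sum of squared deviations about the known mean: SS = (8.6−10)² + (6.1−10)² + (5.5−10)² + (6.8−10)² + (9.5−10)² = 47.91.
The Normal likelihood contributes (σ²)^(−n/2) exp(−SS/(2σ²)), so the posterior is Inverse-Gamma(α + n/2, β + SS/2) = Inverse-Gamma(7.8, 38.955).
The mode of Inverse-Gamma(a, b) is b/(a+1) = 38.955/8.8 ≈ 4.427.

σ̂²_MAP = 4.427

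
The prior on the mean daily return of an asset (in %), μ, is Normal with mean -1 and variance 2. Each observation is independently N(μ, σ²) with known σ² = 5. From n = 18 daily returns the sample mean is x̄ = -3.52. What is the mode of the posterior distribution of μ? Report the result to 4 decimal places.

μ̂_MAP = -3.2127

n = 18, x̄ = -3.52.
For a Normal prior and Normal likelihood with known variance, the posterior is Normal; its mode equals its mean, the precision-weighted average.
Prior precision 1/σ₀² = 1/2 = 0.5; data precision n/σ² = 18/5 = 3.6.
μ̂ = (0.5·(-1) + 3.6·(-3.52)) / (0.5 + 3.6) = (-13.172)/4.1 = -3293/1025 ≈ -3.2127.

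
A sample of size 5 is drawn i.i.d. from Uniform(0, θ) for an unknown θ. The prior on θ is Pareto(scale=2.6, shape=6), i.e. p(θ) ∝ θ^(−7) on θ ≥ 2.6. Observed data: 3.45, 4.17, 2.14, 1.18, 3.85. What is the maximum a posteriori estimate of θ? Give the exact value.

θ̂_MAP = 4.17

The Uniform(0, θ) likelihood is θ^(−n) for θ ≥ max(xᵢ), zero otherwise. Here max(xᵢ) = 4.17.
Posterior ∝ θ^(−7) · θ^(−5) = θ^(−12) on θ ≥ max(2.6, 4.17) = 4.17.
This density is strictly decreasing in θ, so the posterior mode lies at the lower boundary of the support.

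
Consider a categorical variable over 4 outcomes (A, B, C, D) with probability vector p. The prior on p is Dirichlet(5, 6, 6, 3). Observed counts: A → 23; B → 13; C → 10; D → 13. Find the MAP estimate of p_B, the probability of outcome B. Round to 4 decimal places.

The posterior is Dirichlet(αᵢ + nᵢ) = Dirichlet(28, 19, 16, 16).
For a Dirichlet(a₁,…,a_K) with all aᵢ > 1, the mode has j-th component (aⱼ − 1)/(Σaᵢ − K).
Here Σaᵢ = 79 and K = 4, so p_B = (19 − 1)/(79 − 4) = 18/75 ≈ 0.2400.

MAP estimate of p_B = 0.2400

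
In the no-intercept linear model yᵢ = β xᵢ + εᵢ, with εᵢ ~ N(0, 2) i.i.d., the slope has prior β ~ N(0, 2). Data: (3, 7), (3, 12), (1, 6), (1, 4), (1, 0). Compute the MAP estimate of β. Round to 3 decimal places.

log p(β | y) = −Σ(yᵢ − βxᵢ)²/(2·2) − β²/(2·2) + const.
Setting the derivative to zero: Σxᵢ(yᵢ − βxᵢ)/2 − β/2 = 0, so β = Σxᵢyᵢ / (Σxᵢ² + σ²/τ²).
Σxᵢyᵢ = 3·7 + 3·12 + 1·6 + 1·4 + 1·0 = 67; Σxᵢ² = 21; σ²/τ² = 1.
β̂_MAP = 67 / (21 + 1) = 67/22 ≈ 3.045.

β̂_MAP = 3.045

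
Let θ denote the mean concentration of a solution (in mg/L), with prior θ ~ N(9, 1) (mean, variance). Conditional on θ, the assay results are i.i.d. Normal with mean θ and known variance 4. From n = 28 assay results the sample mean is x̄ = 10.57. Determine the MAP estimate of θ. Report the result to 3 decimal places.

θ̂_MAP = 10.374

n = 28, x̄ = 10.57.
For a Normal prior and Normal likelihood with known variance, the posterior is Normal; its mode equals its mean, the precision-weighted average.
Prior precision 1/σ₀² = 1/1 = 1; data precision n/σ² = 28/4 = 7.
θ̂ = (1·9 + 7·10.57) / (1 + 7) = 82.99/8 = 10.37375 ≈ 10.374.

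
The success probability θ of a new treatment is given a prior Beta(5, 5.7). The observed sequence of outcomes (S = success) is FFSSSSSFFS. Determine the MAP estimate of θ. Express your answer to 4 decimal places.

θ̂_MAP = 0.5348

Prior: Beta(5, 5.7).
Data: 6 successes in 10 trials (from the sequence). The binomial likelihood contributes θ^6(1−θ)^4, so the posterior is Beta(5+6, 5.7+4) = Beta(11, 9.7).
For Beta(a, b) with a, b > 1 the mode is (a−1)/(a+b−2) = 10/18.7 ≈ 0.5348.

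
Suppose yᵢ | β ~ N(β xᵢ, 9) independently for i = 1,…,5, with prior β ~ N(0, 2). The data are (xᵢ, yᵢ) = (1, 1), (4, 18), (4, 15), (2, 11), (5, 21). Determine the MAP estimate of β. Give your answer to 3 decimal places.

log p(β | y) = −Σ(yᵢ − βxᵢ)²/(2·9) − β²/(2·2) + const.
Setting the derivative to zero: Σxᵢ(yᵢ − βxᵢ)/9 − β/2 = 0, so β = Σxᵢyᵢ / (Σxᵢ² + σ²/τ²).
Σxᵢyᵢ = 1·1 + 4·18 + 4·15 + 2·11 + 5·21 = 260; Σxᵢ² = 62; σ²/τ² = 4.5.
β̂_MAP = 260 / (62 + 4.5) = 260/66.5 ≈ 3.910.

β̂_MAP = 3.910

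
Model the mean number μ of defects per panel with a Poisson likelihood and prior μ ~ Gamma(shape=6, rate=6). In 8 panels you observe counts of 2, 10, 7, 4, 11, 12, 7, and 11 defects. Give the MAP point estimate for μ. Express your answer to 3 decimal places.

μ̂_MAP = 4.929

Σxᵢ = 2+10+7+4+11+12+7+11 = 64, with n = 8.
Posterior ∝ μ^5e^(−6μ) · μ^64e^(−8μ) = μ^69e^(−14μ), i.e. Gamma(shape=70, rate=14).
The mode of a Gamma(a, b) with a ≥ 1 (shape–rate) is (a−1)/b = 69/14 ≈ 4.929.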